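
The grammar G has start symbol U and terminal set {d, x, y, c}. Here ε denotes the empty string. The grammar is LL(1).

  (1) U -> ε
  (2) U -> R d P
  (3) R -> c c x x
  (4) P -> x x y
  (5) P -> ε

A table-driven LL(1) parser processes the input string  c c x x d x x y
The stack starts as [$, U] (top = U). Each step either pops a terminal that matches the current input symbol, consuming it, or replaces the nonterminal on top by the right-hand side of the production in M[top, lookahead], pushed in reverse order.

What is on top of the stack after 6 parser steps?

step 1: stack=$ U  input=c c x x d x x y $  — expand U -> R d P
step 2: stack=$ P d R  input=c c x x d x x y $  — expand R -> c c x x
step 3: stack=$ P d x x c c  input=c c x x d x x y $  — match c
step 4: stack=$ P d x x c  input=c x x d x x y $  — match c
step 5: stack=$ P d x x  input=x x d x x y $  — match x
step 6: stack=$ P d x  input=x d x x y $  — match x
Stack after step 6: $ P d (top = d).

d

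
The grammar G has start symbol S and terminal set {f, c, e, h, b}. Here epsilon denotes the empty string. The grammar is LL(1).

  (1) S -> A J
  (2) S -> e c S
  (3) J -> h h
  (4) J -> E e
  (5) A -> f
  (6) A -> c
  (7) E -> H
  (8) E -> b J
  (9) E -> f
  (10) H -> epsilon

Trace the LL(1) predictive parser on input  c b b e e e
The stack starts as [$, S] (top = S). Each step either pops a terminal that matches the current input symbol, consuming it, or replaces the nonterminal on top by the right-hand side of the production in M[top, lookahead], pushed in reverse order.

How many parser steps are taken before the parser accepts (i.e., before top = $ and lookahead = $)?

15

      Stack      Input          Action
   1  $ S        c b b e e e $  expand S -> A J
   2  $ J A      c b b e e e $  expand A -> c
   3  $ J c      c b b e e e $  match c
   4  $ J        b b e e e $    expand J -> E e
   5  $ e E      b b e e e $    expand E -> b J
   6  $ e J b    b b e e e $    match b
   7  $ e J      b e e e $      expand J -> E e
   8  $ e e E    b e e e $      expand E -> b J
   9  $ e e J b  b e e e $      match b
  10  $ e e J    e e e $        expand J -> E e
  11  $ e e e E  e e e $        expand E -> H
  12  $ e e e H  e e e $        expand H -> epsilon
  13  $ e e e    e e e $        match e
  14  $ e e      e e $          match e
  15  $ e        e $            match e
Accept reached after 15 steps.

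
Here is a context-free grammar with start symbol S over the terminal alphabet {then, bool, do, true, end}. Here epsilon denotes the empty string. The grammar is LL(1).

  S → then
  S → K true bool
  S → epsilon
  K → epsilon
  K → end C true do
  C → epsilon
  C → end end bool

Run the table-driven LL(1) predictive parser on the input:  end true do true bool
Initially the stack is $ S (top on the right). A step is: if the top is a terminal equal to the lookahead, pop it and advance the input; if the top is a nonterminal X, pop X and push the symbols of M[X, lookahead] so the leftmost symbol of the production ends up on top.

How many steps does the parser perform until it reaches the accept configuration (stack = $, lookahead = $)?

8

step 1: stack=$ S  input=end true do true bool $  — expand S → K true bool
step 2: stack=$ bool true K  input=end true do true bool $  — expand K → end C true do
step 3: stack=$ bool true do true C end  input=end true do true bool $  — match end
step 4: stack=$ bool true do true C  input=true do true bool $  — expand C → epsilon
step 5: stack=$ bool true do true  input=true do true bool $  — match true
step 6: stack=$ bool true do  input=do true bool $  — match do
step 7: stack=$ bool true  input=true bool $  — match true
step 8: stack=$ bool  input=bool $  — match bool
Accept reached after 8 steps.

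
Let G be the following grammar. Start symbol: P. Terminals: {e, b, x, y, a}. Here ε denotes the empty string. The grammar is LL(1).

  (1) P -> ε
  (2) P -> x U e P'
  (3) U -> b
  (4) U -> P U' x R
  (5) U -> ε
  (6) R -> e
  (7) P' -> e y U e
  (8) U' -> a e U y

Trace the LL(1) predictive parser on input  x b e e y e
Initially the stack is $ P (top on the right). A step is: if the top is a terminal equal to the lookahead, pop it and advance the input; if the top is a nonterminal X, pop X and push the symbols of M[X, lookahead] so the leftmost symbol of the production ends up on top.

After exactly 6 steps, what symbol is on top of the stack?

     Stack       Input          Action
  1  $ P         x b e e y e $  expand P -> x U e P'
  2  $ P' e U x  x b e e y e $  match x
  3  $ P' e U    b e e y e $    expand U -> b
  4  $ P' e b    b e e y e $    match b
  5  $ P' e      e e y e $      match e
  6  $ P'        e y e $        expand P' -> e y U e
Stack after step 6: $ e U y e (top = e).

e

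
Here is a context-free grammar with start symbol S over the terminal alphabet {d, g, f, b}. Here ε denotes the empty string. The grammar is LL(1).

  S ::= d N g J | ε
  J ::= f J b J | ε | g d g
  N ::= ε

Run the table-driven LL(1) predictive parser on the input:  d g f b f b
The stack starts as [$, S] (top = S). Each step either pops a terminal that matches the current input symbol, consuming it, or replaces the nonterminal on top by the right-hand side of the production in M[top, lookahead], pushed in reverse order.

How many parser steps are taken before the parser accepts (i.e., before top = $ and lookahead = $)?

step 1: stack=$ S  input=d g f b f b $  — expand S ::= d N g J
step 2: stack=$ J g N d  input=d g f b f b $  — match d
step 3: stack=$ J g N  input=g f b f b $  — expand N ::= ε
step 4: stack=$ J g  input=g f b f b $  — match g
step 5: stack=$ J  input=f b f b $  — expand J ::= f J b J
step 6: stack=$ J b J f  input=f b f b $  — match f
step 7: stack=$ J b J  input=b f b $  — expand J ::= ε
step 8: stack=$ J b  input=b f b $  — match b
step 9: stack=$ J  input=f b $  — expand J ::= f J b J
step 10: stack=$ J b J f  input=f b $  — match f
step 11: stack=$ J b J  input=b $  — expand J ::= ε
step 12: stack=$ J b  input=b $  — match b
step 13: stack=$ J  input=$  — expand J ::= ε
Accept reached after 13 steps.

13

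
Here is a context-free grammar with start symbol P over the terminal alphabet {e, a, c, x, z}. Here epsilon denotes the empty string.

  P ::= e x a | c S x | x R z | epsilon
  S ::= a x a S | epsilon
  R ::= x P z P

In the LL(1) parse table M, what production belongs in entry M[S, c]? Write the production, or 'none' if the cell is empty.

none

FIRST(P): from P::=e x a we get {e}; from P::=c S x we get {c}; from P::=x R z we get {x}; from P::=epsilon we get {epsilon}. So FIRST(P) = {epsilon, c, e, x}.
FIRST(S): from S::=a x a S we get {a}; from S::=epsilon we get {epsilon}. So FIRST(S) = {epsilon, a}.
FIRST(R): from R::=x P z P we get {x}. So FIRST(R) = {x}.
FOLLOW(P) includes $ since P is the start symbol.
FOLLOW(S): in P::=c S x, S is followed by x with FIRST {x}; in S::=a x a S, the suffix after S is empty (adds nothing new). Thus FOLLOW(S) = {x}.
For S ::= a x a S: FIRST(a x a S) = {a}, so it goes in M[S, t] for t ∈ {a}.
For S ::= epsilon: FIRST(epsilon) = {epsilon}, so it goes in M[S, t] for t ∈ {}; since epsilon ∈ FIRST, also for every t ∈ FOLLOW(S) = {x}.
None of these place a production in M[S, c].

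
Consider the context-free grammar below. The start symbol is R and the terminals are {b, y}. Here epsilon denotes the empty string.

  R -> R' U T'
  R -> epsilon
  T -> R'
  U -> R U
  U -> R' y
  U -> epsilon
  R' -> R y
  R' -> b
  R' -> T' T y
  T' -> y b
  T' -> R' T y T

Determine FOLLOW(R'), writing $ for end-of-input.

FIRST(R): from R->R' U T' we get {b, y}; from R->epsilon we get {epsilon}. So FIRST(R) = {epsilon, b, y}.
FIRST(T): from T->R' we get {b, y}. So FIRST(T) = {b, y}.
FIRST(U): from U->R U we get {epsilon, b, y}; from U->R' y we get {b, y}; from U->epsilon we get {epsilon}. So FIRST(U) = {epsilon, b, y}.
FIRST(R'): from R'->R y we get {b, y}; from R'->b we get {b}; from R'->T' T y we get {b, y}. So FIRST(R') = {b, y}.
FIRST(T'): from T'->y b we get {y}; from T'->R' T y T we get {b, y}. So FIRST(T') = {b, y}.
FOLLOW(R) includes $ since R is the start symbol.
FOLLOW(U): in R->R' U T', U is followed by T' with FIRST {b, y}; in U->R U, the suffix after U is empty (adds nothing new). Thus FOLLOW(U) = {b, y}.
FOLLOW(R): in U->R U, R is followed by U with FIRST {epsilon, b, y}; in U->R U, the suffix after R is nullable, so FOLLOW(R) ⊇ FOLLOW(U) = {b, y}; in R'->R y, R is followed by y with FIRST {y}. Thus FOLLOW(R) = {$, b, y}.
FOLLOW(T'): in R->R' U T', the suffix after T' is empty, so FOLLOW(T') ⊇ FOLLOW(R) = {$, b, y}; in R'->T' T y, T' is followed by T y with FIRST {b, y}. Thus FOLLOW(T') = {$, b, y}.
FOLLOW(T): in R'->T' T y, T is followed by y with FIRST {y}; in T'->R' T y T (occurrence 1), T is followed by y T with FIRST {y}; in T'->R' T y T (occurrence 2), the suffix after T is empty, so FOLLOW(T) ⊇ FOLLOW(T') = {$, b, y}. Thus FOLLOW(T) = {$, b, y}.
FOLLOW(R'): in R->R' U T', R' is followed by U T' with FIRST {b, y}; in T->R', the suffix after R' is empty, so FOLLOW(R') ⊇ FOLLOW(T) = {$, b, y}; in U->R' y, R' is followed by y with FIRST {y}; in T'->R' T y T, R' is followed by T y T with FIRST {b, y}. Thus FOLLOW(R') = {$, b, y}.

{$, b, y}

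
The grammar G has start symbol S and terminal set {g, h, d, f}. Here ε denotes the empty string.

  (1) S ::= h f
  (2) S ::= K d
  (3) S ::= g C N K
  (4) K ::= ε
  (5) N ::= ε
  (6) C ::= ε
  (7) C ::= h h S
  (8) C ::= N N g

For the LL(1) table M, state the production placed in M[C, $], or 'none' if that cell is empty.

FIRST(K) = {ε}
FIRST(N) = {ε}
FIRST(S) = {d, g, h}  (via K d)
FIRST(C) = {ε, g, h}  (via N N g)
FOLLOW(S) includes $ since S is the start symbol.
FOLLOW(S): in C::=h h S, the suffix after S is empty, so FOLLOW(S) ⊇ FOLLOW(C) = {$}. Thus FOLLOW(S) = {$}.
FOLLOW(C): in S::=g C N K, C is followed by N K with FIRST {ε}; in S::=g C N K, the suffix after C is nullable, so FOLLOW(C) ⊇ FOLLOW(S) = {$}. Thus FOLLOW(C) = {$}.
For C ::= ε: FIRST(ε) = {ε}, so it goes in M[C, t] for t ∈ {}; since ε ∈ FIRST, also for every t ∈ FOLLOW(C) = {$}.
For C ::= h h S: FIRST(h h S) = {h}, so it goes in M[C, t] for t ∈ {h}.
For C ::= N N g: FIRST(N N g) = {g}, so it goes in M[C, t] for t ∈ {g}.

C ::= ε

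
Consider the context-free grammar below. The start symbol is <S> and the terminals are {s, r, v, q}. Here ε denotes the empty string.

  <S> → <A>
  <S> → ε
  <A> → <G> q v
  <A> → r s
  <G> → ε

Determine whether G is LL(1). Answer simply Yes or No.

Yes

FIRST(<S>) = {ε, q, r}
FIRST(<A>) = {q, r}
FIRST(<G>) = {ε}
FOLLOW(<S>) = {$}
FOLLOW(<A>) = {$}
FOLLOW(<G>) = {q}
Each cell of M receives at most one production.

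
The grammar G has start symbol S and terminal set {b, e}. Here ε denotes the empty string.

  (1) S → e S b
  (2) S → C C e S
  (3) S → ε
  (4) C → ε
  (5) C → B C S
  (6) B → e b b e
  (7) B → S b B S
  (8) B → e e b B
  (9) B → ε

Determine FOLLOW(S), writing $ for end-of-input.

{$, b, e}

FIRST(S): from S→e S b we get {e}; from S→C C e S we get {b, e}; from S→ε we get {ε}. So FIRST(S) = {ε, b, e}.
FIRST(B): from B→e b b e we get {e}; from B→S b B S we get {b, e}; from B→e e b B we get {e}; from B→ε we get {ε}. So FIRST(B) = {ε, b, e}.
FIRST(C): from C→ε we get {ε}; from C→B C S we get {ε, b, e}. So FIRST(C) = {ε, b, e}.
FOLLOW(S) includes $ since S is the start symbol.
FOLLOW(C): in S→C C e S (occurrence 1), C is followed by C e S with FIRST {b, e}; in S→C C e S (occurrence 2), C is followed by e S with FIRST {e}; in C→B C S, C is followed by S with FIRST {ε, b, e}; in C→B C S, the suffix after C is nullable (adds nothing new). Thus FOLLOW(C) = {b, e}.
FOLLOW(B): in C→B C S, B is followed by C S with FIRST {ε, b, e}; in C→B C S, the suffix after B is nullable, so FOLLOW(B) ⊇ FOLLOW(C) = {b, e}; in B→S b B S, B is followed by S with FIRST {ε, b, e}; in B→S b B S, the suffix after B is nullable (adds nothing new); in B→e e b B, the suffix after B is empty (adds nothing new). Thus FOLLOW(B) = {b, e}.
FOLLOW(S): in S→e S b, S is followed by b with FIRST {b}; in S→C C e S, the suffix after S is empty (adds nothing new); in C→B C S, the suffix after S is empty, so FOLLOW(S) ⊇ FOLLOW(C) = {b, e}; in B→S b B S (occurrence 1), S is followed by b B S with FIRST {b}; in B→S b B S (occurrence 2), the suffix after S is empty, so FOLLOW(S) ⊇ FOLLOW(B) = {b, e}. Thus FOLLOW(S) = {$, b, e}.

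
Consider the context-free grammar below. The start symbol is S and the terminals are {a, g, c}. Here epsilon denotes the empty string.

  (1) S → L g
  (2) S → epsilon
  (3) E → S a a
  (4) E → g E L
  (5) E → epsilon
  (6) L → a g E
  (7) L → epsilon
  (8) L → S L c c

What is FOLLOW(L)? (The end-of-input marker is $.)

FIRST(S): from S→L g we get {a, c, g}; from S→epsilon we get {epsilon}. So FIRST(S) = {epsilon, a, c, g}.
FIRST(E): from E→S a a we get {a, c, g}; from E→g E L we get {g}; from E→epsilon we get {epsilon}. So FIRST(E) = {epsilon, a, c, g}.
FIRST(L): from L→a g E we get {a}; from L→epsilon we get {epsilon}; from L→S L c c we get {a, c, g}. So FIRST(L) = {epsilon, a, c, g}.
FOLLOW(S) includes $ since S is the start symbol.
FOLLOW(S): in E→S a a, S is followed by a a with FIRST {a}; in L→S L c c, S is followed by L c c with FIRST {a, c, g}. Thus FOLLOW(S) = {$, a, c, g}.
FOLLOW(E): in E→g E L, E is followed by L with FIRST {epsilon, a, c, g}; in E→g E L, the suffix after E is nullable (adds nothing new); in L→a g E, the suffix after E is empty, so FOLLOW(E) ⊇ FOLLOW(L) = {a, c, g}. Thus FOLLOW(E) = {a, c, g}.
FOLLOW(L): in S→L g, L is followed by g with FIRST {g}; in E→g E L, the suffix after L is empty, so FOLLOW(L) ⊇ FOLLOW(E) = {a, c, g}; in L→S L c c, L is followed by c c with FIRST {c}. Thus FOLLOW(L) = {a, c, g}.

{a, c, g}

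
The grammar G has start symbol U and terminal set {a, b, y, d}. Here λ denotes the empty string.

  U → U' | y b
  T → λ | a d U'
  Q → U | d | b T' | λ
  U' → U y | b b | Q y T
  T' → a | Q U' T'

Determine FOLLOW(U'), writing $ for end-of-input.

{$, a, b, d, y}

FIRST(T): from T→λ we get {λ}; from T→a d U' we get {a}. So FIRST(T) = {λ, a}.
FIRST(U): from U→U' we get {b, d, y}; from U→y b we get {y}. So FIRST(U) = {b, d, y}.
FIRST(Q): from Q→U we get {b, d, y}; from Q→d we get {d}; from Q→b T' we get {b}; from Q→λ we get {λ}. So FIRST(Q) = {λ, b, d, y}.
FIRST(U'): from U'→U y we get {b, d, y}; from U'→b b we get {b}; from U'→Q y T we get {b, d, y}. So FIRST(U') = {b, d, y}.
FIRST(T'): from T'→a we get {a}; from T'→Q U' T' we get {b, d, y}. So FIRST(T') = {a, b, d, y}.
FOLLOW(U) includes $ since U is the start symbol.
FOLLOW(Q): in U'→Q y T, Q is followed by y T with FIRST {y}; in T'→Q U' T', Q is followed by U' T' with FIRST {b, d, y}. Thus FOLLOW(Q) = {b, d, y}.
FOLLOW(U): in Q→U, the suffix after U is empty, so FOLLOW(U) ⊇ FOLLOW(Q) = {b, d, y}; in U'→U y, U is followed by y with FIRST {y}. Thus FOLLOW(U) = {$, b, d, y}.
FOLLOW(T'): in Q→b T', the suffix after T' is empty, so FOLLOW(T') ⊇ FOLLOW(Q) = {b, d, y}; in T'→Q U' T', the suffix after T' is empty (adds nothing new). Thus FOLLOW(T') = {b, d, y}.
FOLLOW(T): in U'→Q y T, the suffix after T is empty, so FOLLOW(T) ⊇ FOLLOW(U') = {$, a, b, d, y}. Thus FOLLOW(T) = {$, a, b, d, y}.
FOLLOW(U'): in U→U', the suffix after U' is empty, so FOLLOW(U') ⊇ FOLLOW(U) = {$, b, d, y}; in T→a d U', the suffix after U' is empty, so FOLLOW(U') ⊇ FOLLOW(T) = {$, a, b, d, y}; in T'→Q U' T', U' is followed by T' with FIRST {a, b, d, y}. Thus FOLLOW(U') = {$, a, b, d, y}.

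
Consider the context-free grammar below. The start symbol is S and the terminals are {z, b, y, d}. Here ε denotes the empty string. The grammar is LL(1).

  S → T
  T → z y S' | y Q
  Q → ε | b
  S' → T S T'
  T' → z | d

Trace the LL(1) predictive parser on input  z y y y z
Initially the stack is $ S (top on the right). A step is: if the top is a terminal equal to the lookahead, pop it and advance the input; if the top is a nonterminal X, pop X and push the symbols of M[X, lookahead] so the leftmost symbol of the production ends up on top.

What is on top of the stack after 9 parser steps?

T

     Stack       Input        Action
  1  $ S         z y y y z $  expand S → T
  2  $ T         z y y y z $  expand T → z y S'
  3  $ S' y z    z y y y z $  match z
  4  $ S' y      y y y z $    match y
  5  $ S'        y y z $      expand S' → T S T'
  6  $ T' S T    y y z $      expand T → y Q
  7  $ T' S Q y  y y z $      match y
  8  $ T' S Q    y z $        expand Q → ε
  9  $ T' S      y z $        expand S → T
Stack after step 9: $ T' T (top = T).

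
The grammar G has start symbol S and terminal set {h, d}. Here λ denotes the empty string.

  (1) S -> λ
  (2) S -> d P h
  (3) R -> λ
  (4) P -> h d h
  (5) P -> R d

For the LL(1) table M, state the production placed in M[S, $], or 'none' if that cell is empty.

FIRST(S) = {λ, d}
FIRST(R) = {λ}
FIRST(P) = {d, h}  (via R d)
FOLLOW(S) includes $ since S is the start symbol.
FOLLOW(S): S appears on no right-hand side. Thus FOLLOW(S) = {$}.
For S -> λ: FIRST(λ) = {λ}, so it goes in M[S, t] for t ∈ {}; since λ ∈ FIRST, also for every t ∈ FOLLOW(S) = {$}.
For S -> d P h: FIRST(d P h) = {d}, so it goes in M[S, t] for t ∈ {d}.

S -> λ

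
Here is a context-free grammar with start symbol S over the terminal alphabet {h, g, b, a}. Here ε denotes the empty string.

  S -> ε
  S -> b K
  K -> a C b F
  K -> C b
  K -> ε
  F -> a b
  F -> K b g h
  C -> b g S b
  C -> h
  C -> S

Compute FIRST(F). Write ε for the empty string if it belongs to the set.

FIRST(S) = {ε, b}
FIRST(C) = {ε, b, h}  (via S)
FIRST(K) = {ε, a, b, h}  (via C b)
FIRST(F) = {a, b, h}  (via K b g h)

{a, b, h}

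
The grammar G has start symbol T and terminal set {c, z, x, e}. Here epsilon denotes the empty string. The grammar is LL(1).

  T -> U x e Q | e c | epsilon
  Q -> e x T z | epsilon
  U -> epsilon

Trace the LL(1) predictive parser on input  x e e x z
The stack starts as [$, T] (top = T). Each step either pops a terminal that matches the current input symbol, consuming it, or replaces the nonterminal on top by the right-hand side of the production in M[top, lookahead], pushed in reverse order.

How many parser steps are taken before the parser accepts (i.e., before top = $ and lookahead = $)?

9

step 1: stack=$ T  input=x e e x z $  — expand T -> U x e Q
step 2: stack=$ Q e x U  input=x e e x z $  — expand U -> epsilon
step 3: stack=$ Q e x  input=x e e x z $  — match x
step 4: stack=$ Q e  input=e e x z $  — match e
step 5: stack=$ Q  input=e x z $  — expand Q -> e x T z
step 6: stack=$ z T x e  input=e x z $  — match e
step 7: stack=$ z T x  input=x z $  — match x
step 8: stack=$ z T  input=z $  — expand T -> epsilon
step 9: stack=$ z  input=z $  — match z
Accept reached after 9 steps.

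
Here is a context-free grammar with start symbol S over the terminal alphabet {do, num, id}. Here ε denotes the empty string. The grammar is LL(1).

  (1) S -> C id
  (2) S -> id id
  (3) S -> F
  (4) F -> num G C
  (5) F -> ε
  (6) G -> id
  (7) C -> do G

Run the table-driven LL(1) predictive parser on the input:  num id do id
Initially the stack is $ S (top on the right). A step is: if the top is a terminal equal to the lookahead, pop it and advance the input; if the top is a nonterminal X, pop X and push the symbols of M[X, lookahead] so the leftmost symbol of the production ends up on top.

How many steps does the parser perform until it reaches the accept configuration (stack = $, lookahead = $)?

9

step 1: stack=$ S  input=num id do id $  — expand S -> F
step 2: stack=$ F  input=num id do id $  — expand F -> num G C
step 3: stack=$ C G num  input=num id do id $  — match num
step 4: stack=$ C G  input=id do id $  — expand G -> id
step 5: stack=$ C id  input=id do id $  — match id
step 6: stack=$ C  input=do id $  — expand C -> do G
step 7: stack=$ G do  input=do id $  — match do
step 8: stack=$ G  input=id $  — expand G -> id
step 9: stack=$ id  input=id $  — match id
Accept reached after 9 steps.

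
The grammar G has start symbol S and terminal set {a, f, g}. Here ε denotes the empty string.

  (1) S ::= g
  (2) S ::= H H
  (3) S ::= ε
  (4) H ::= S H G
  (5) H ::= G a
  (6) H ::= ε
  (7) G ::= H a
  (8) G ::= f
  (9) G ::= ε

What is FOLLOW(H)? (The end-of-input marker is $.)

{$, a, f, g}

FIRST(S) = {ε, a, f, g}  (via H H)
FIRST(H) = {ε, a, f, g}  (via S H G, G a)
FIRST(G) = {ε, a, f, g}  (via H a)
FOLLOW(S) includes $ since S is the start symbol.
FOLLOW(S): in H::=S H G, S is followed by H G with FIRST {ε, a, f, g}; in H::=S H G, the suffix after S is nullable, so FOLLOW(S) ⊇ FOLLOW(H) = {$, a, f, g}. Thus FOLLOW(S) = {$, a, f, g}.
FOLLOW(H): in S::=H H (occurrence 1), H is followed by H with FIRST {ε, a, f, g}; in S::=H H (occurrence 1), the suffix after H is nullable, so FOLLOW(H) ⊇ FOLLOW(S) = {$, a, f, g}; in S::=H H (occurrence 2), the suffix after H is empty, so FOLLOW(H) ⊇ FOLLOW(S) = {$, a, f, g}; in H::=S H G, H is followed by G with FIRST {ε, a, f, g}; in H::=S H G, the suffix after H is nullable (adds nothing new); in G::=H a, H is followed by a with FIRST {a}. Thus FOLLOW(H) = {$, a, f, g}.
FOLLOW(G): in H::=S H G, the suffix after G is empty, so FOLLOW(G) ⊇ FOLLOW(H) = {$, a, f, g}; in H::=G a, G is followed by a with FIRST {a}. Thus FOLLOW(G) = {$, a, f, g}.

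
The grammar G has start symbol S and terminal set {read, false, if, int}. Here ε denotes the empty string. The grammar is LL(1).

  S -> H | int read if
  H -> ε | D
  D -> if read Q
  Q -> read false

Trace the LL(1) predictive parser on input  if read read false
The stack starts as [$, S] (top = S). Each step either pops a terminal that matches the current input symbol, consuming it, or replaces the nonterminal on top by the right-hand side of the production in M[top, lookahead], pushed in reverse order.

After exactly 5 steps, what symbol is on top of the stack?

Q

step 1: stack=$ S  input=if read read false $  — expand S -> H
step 2: stack=$ H  input=if read read false $  — expand H -> D
step 3: stack=$ D  input=if read read false $  — expand D -> if read Q
step 4: stack=$ Q read if  input=if read read false $  — match if
step 5: stack=$ Q read  input=read read false $  — match read
Stack after step 5: $ Q (top = Q).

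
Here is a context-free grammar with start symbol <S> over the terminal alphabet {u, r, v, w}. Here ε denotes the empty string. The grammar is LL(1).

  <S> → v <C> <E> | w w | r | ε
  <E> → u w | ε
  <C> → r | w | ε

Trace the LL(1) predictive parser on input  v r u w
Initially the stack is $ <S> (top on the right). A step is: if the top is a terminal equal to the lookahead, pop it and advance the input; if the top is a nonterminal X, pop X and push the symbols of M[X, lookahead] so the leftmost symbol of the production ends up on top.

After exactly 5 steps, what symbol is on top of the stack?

     Stack        Input      Action
  1  $ <S>        v r u w $  expand <S> → v <C> <E>
  2  $ <E> <C> v  v r u w $  match v
  3  $ <E> <C>    r u w $    expand <C> → r
  4  $ <E> r      r u w $    match r
  5  $ <E>        u w $      expand <E> → u w
Stack after step 5: $ w u (top = u).

u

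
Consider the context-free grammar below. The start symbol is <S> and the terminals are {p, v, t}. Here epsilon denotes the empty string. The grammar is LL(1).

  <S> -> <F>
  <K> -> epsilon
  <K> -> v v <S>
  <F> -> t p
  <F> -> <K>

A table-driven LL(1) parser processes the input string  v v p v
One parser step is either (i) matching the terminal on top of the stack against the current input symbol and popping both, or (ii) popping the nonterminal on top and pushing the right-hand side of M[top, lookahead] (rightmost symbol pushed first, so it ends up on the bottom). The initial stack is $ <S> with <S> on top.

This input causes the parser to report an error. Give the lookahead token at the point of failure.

p

step 1: stack=$ <S>  input=v v p v $  — expand <S> -> <F>
step 2: stack=$ <F>  input=v v p v $  — expand <F> -> <K>
step 3: stack=$ <K>  input=v v p v $  — expand <K> -> v v <S>
step 4: stack=$ <S> v v  input=v v p v $  — match v
step 5: stack=$ <S> v  input=v p v $  — match v
step 6: stack=$ <S>  input=p v $  — error: M[<S>, p] is empty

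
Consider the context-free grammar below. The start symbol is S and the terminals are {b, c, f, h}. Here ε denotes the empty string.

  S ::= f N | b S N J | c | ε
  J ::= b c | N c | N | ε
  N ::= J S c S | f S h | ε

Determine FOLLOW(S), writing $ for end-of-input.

{$, b, c, f, h}

FIRST(S) = {ε, b, c, f}
FIRST(J) = {ε, b, c, f}  (via N c, N)
FIRST(N) = {ε, b, c, f}  (via J S c S)
FOLLOW(S) includes $ since S is the start symbol.
FOLLOW(S): in S::=b S N J, S is followed by N J with FIRST {ε, b, c, f}; in S::=b S N J, the suffix after S is nullable (adds nothing new); in N::=J S c S (occurrence 1), S is followed by c S with FIRST {c}; in N::=J S c S (occurrence 2), the suffix after S is empty, so FOLLOW(S) ⊇ FOLLOW(N) = {$, b, c, f, h}; in N::=f S h, S is followed by h with FIRST {h}. Thus FOLLOW(S) = {$, b, c, f, h}.
FOLLOW(J): in S::=b S N J, the suffix after J is empty, so FOLLOW(J) ⊇ FOLLOW(S) = {$, b, c, f, h}; in N::=J S c S, J is followed by S c S with FIRST {b, c, f}. Thus FOLLOW(J) = {$, b, c, f, h}.
FOLLOW(N): in S::=f N, the suffix after N is empty, so FOLLOW(N) ⊇ FOLLOW(S) = {$, b, c, f, h}; in S::=b S N J, N is followed by J with FIRST {ε, b, c, f}; in S::=b S N J, the suffix after N is nullable, so FOLLOW(N) ⊇ FOLLOW(S) = {$, b, c, f, h}; in J::=N c, N is followed by c with FIRST {c}; in J::=N, the suffix after N is empty, so FOLLOW(N) ⊇ FOLLOW(J) = {$, b, c, f, h}. Thus FOLLOW(N) = {$, b, c, f, h}.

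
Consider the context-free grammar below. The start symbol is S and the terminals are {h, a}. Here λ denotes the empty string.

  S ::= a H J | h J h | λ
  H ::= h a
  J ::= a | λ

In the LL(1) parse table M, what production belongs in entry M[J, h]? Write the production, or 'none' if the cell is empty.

FIRST(S) = {λ, a, h}
FIRST(H) = {h}
FIRST(J) = {λ, a}
FOLLOW(S) includes $ since S is the start symbol.
FOLLOW(S): S appears on no right-hand side. Thus FOLLOW(S) = {$}.
FOLLOW(J): in S::=a H J, the suffix after J is empty, so FOLLOW(J) ⊇ FOLLOW(S) = {$}; in S::=h J h, J is followed by h with FIRST {h}. Thus FOLLOW(J) = {$, h}.
For J ::= a: FIRST(a) = {a}, so it goes in M[J, t] for t ∈ {a}.
For J ::= λ: FIRST(λ) = {λ}, so it goes in M[J, t] for t ∈ {}; since λ ∈ FIRST, also for every t ∈ FOLLOW(J) = {$, h}.

J ::= λ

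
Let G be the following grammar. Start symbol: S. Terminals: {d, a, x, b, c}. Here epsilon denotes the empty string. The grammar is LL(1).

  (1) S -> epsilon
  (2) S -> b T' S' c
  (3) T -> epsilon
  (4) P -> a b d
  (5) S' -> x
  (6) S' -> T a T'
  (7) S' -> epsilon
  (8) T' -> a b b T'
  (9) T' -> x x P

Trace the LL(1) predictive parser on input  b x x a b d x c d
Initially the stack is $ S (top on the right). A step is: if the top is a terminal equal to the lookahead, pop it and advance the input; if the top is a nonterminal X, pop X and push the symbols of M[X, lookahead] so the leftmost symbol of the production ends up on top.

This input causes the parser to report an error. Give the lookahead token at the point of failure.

step 1: stack=$ S  input=b x x a b d x c d $  — expand S -> b T' S' c
step 2: stack=$ c S' T' b  input=b x x a b d x c d $  — match b
step 3: stack=$ c S' T'  input=x x a b d x c d $  — expand T' -> x x P
step 4: stack=$ c S' P x x  input=x x a b d x c d $  — match x
step 5: stack=$ c S' P x  input=x a b d x c d $  — match x
step 6: stack=$ c S' P  input=a b d x c d $  — expand P -> a b d
step 7: stack=$ c S' d b a  input=a b d x c d $  — match a
step 8: stack=$ c S' d b  input=b d x c d $  — match b
step 9: stack=$ c S' d  input=d x c d $  — match d
step 10: stack=$ c S'  input=x c d $  — expand S' -> x
step 11: stack=$ c x  input=x c d $  — match x
step 12: stack=$ c  input=c d $  — match c
step 13: stack=$  input=d $  — error: stack empty but input remains

d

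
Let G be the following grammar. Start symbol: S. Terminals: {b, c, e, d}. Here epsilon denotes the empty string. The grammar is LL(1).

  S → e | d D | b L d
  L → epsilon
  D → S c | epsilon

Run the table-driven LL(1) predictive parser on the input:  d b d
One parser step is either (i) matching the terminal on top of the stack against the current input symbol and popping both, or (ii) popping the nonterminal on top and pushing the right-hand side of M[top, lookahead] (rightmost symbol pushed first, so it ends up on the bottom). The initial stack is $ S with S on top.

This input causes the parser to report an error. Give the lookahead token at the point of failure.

     Stack      Input    Action
  1  $ S        d b d $  expand S → d D
  2  $ D d      d b d $  match d
  3  $ D        b d $    expand D → S c
  4  $ c S      b d $    expand S → b L d
  5  $ c d L b  b d $    match b
  6  $ c d L    d $      expand L → epsilon
  7  $ c d      d $      match d
  8  $ c        $        error: top is terminal c but lookahead is $

$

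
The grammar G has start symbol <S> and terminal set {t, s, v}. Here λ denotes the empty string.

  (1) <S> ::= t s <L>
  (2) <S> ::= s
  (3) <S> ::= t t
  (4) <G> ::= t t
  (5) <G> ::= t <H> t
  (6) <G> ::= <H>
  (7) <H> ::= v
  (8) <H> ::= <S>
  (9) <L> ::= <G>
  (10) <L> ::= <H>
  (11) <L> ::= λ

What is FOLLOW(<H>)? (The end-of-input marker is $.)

{$, t}

FIRST(<S>): from <S>::=t s <L> we get {t}; from <S>::=s we get {s}; from <S>::=t t we get {t}. So FIRST(<S>) = {s, t}.
FIRST(<H>): from <H>::=v we get {v}; from <H>::=<S> we get {s, t}. So FIRST(<H>) = {s, t, v}.
FIRST(<G>): from <G>::=t t we get {t}; from <G>::=t <H> t we get {t}; from <G>::=<H> we get {s, t, v}. So FIRST(<G>) = {s, t, v}.
FIRST(<L>): from <L>::=<G> we get {s, t, v}; from <L>::=<H> we get {s, t, v}; from <L>::=λ we get {λ}. So FIRST(<L>) = {λ, s, t, v}.
FOLLOW(<S>) includes $ since <S> is the start symbol.
FOLLOW(<S>): in <H>::=<S>, the suffix after <S> is empty, so FOLLOW(<S>) ⊇ FOLLOW(<H>) = {$, t}. Thus FOLLOW(<S>) = {$, t}.
FOLLOW(<L>): in <S>::=t s <L>, the suffix after <L> is empty, so FOLLOW(<L>) ⊇ FOLLOW(<S>) = {$, t}. Thus FOLLOW(<L>) = {$, t}.
FOLLOW(<G>): in <L>::=<G>, the suffix after <G> is empty, so FOLLOW(<G>) ⊇ FOLLOW(<L>) = {$, t}. Thus FOLLOW(<G>) = {$, t}.
FOLLOW(<H>): in <G>::=t <H> t, <H> is followed by t with FIRST {t}; in <G>::=<H>, the suffix after <H> is empty, so FOLLOW(<H>) ⊇ FOLLOW(<G>) = {$, t}; in <L>::=<H>, the suffix after <H> is empty, so FOLLOW(<H>) ⊇ FOLLOW(<L>) = {$, t}. Thus FOLLOW(<H>) = {$, t}.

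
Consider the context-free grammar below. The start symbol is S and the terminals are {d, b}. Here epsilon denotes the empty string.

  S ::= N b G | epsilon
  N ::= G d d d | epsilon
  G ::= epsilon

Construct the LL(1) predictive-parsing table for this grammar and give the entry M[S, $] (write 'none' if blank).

FIRST(G) = {epsilon}
FIRST(N) = {epsilon, d}  (via G d d d)
FIRST(S) = {epsilon, b, d}  (via N b G)
FOLLOW(S) includes $ since S is the start symbol.
FOLLOW(S): S appears on no right-hand side. Thus FOLLOW(S) = {$}.
For S ::= N b G: FIRST(N b G) = {b, d}, so it goes in M[S, t] for t ∈ {b, d}.
For S ::= epsilon: FIRST(epsilon) = {epsilon}, so it goes in M[S, t] for t ∈ {}; since epsilon ∈ FIRST, also for every t ∈ FOLLOW(S) = {$}.

S ::= epsilon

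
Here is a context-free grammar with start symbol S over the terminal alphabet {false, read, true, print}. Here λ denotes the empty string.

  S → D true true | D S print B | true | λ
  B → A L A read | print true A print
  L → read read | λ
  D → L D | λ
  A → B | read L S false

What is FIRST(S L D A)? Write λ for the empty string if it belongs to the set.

{print, read, true}

FIRST(L) = {λ, read}
FIRST(D) = {λ, read}  (via L D)
FIRST(S) = {λ, print, read, true}  (via D true true, D S print B)
FIRST(B) = {print, read}  (via A L A read)
FIRST(A) = {print, read}  (via B)
FIRST(S L D A): take FIRST of each symbol in turn, carrying on past any symbol whose FIRST contains λ; result {print, read, true}.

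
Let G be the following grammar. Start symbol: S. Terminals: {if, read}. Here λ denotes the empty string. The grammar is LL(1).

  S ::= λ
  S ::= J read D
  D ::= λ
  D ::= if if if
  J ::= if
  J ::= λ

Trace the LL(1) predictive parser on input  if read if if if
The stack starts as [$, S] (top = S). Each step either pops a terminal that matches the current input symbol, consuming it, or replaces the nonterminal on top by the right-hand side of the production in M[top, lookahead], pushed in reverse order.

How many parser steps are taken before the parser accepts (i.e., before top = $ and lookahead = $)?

step 1: stack=$ S  input=if read if if if $  — expand S ::= J read D
step 2: stack=$ D read J  input=if read if if if $  — expand J ::= if
step 3: stack=$ D read if  input=if read if if if $  — match if
step 4: stack=$ D read  input=read if if if $  — match read
step 5: stack=$ D  input=if if if $  — expand D ::= if if if
step 6: stack=$ if if if  input=if if if $  — match if
step 7: stack=$ if if  input=if if $  — match if
step 8: stack=$ if  input=if $  — match if
Accept reached after 8 steps.

8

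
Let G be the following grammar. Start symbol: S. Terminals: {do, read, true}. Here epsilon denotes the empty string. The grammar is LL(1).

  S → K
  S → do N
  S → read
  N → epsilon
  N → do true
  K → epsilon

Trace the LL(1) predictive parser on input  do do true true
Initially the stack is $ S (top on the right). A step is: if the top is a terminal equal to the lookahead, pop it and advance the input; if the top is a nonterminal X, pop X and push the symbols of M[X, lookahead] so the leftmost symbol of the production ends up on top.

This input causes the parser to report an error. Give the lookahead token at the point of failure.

step 1: stack=$ S  input=do do true true $  — expand S → do N
step 2: stack=$ N do  input=do do true true $  — match do
step 3: stack=$ N  input=do true true $  — expand N → do true
step 4: stack=$ true do  input=do true true $  — match do
step 5: stack=$ true  input=true true $  — match true
step 6: stack=$  input=true $  — error: stack empty but input remains

true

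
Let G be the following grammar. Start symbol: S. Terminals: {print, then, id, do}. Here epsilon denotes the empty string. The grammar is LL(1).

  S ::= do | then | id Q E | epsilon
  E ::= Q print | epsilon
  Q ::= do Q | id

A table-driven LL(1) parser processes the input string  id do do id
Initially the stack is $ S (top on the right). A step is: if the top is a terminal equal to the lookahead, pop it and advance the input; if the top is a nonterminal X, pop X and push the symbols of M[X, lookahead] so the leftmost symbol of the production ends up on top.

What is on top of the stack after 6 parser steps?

step 1: stack=$ S  input=id do do id $  — expand S ::= id Q E
step 2: stack=$ E Q id  input=id do do id $  — match id
step 3: stack=$ E Q  input=do do id $  — expand Q ::= do Q
step 4: stack=$ E Q do  input=do do id $  — match do
step 5: stack=$ E Q  input=do id $  — expand Q ::= do Q
step 6: stack=$ E Q do  input=do id $  — match do
Stack after step 6: $ E Q (top = Q).

Q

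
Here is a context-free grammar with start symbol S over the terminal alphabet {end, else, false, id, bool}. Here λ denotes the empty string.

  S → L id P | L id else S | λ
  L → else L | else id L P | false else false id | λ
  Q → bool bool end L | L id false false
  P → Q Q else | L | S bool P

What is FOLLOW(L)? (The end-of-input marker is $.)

{$, bool, else, false, id}

FIRST(L): from L→else L we get {else}; from L→else id L P we get {else}; from L→false else false id we get {false}; from L→λ we get {λ}. So FIRST(L) = {λ, else, false}.
FIRST(S): from S→L id P we get {else, false, id}; from S→L id else S we get {else, false, id}; from S→λ we get {λ}. So FIRST(S) = {λ, else, false, id}.
FIRST(Q): from Q→bool bool end L we get {bool}; from Q→L id false false we get {else, false, id}. So FIRST(Q) = {bool, else, false, id}.
FIRST(P): from P→Q Q else we get {bool, else, false, id}; from P→L we get {λ, else, false}; from P→S bool P we get {bool, else, false, id}. So FIRST(P) = {λ, bool, else, false, id}.
FOLLOW(S) includes $ since S is the start symbol.
FOLLOW(S): in S→L id else S, the suffix after S is empty (adds nothing new); in P→S bool P, S is followed by bool P with FIRST {bool}. Thus FOLLOW(S) = {$, bool}.
FOLLOW(Q): in P→Q Q else (occurrence 1), Q is followed by Q else with FIRST {bool, else, false, id}; in P→Q Q else (occurrence 2), Q is followed by else with FIRST {else}. Thus FOLLOW(Q) = {bool, else, false, id}.
FOLLOW(L): in S→L id P, L is followed by id P with FIRST {id}; in S→L id else S, L is followed by id else S with FIRST {id}; in L→else L, the suffix after L is empty (adds nothing new); in L→else id L P, L is followed by P with FIRST {λ, bool, else, false, id}; in L→else id L P, the suffix after L is nullable (adds nothing new); in Q→bool bool end L, the suffix after L is empty, so FOLLOW(L) ⊇ FOLLOW(Q) = {bool, else, false, id}; in Q→L id false false, L is followed by id false false with FIRST {id}; in P→L, the suffix after L is empty, so FOLLOW(L) ⊇ FOLLOW(P) = {$, bool, else, false, id}. Thus FOLLOW(L) = {$, bool, else, false, id}.
FOLLOW(P): in S→L id P, the suffix after P is empty, so FOLLOW(P) ⊇ FOLLOW(S) = {$, bool}; in L→else id L P, the suffix after P is empty, so FOLLOW(P) ⊇ FOLLOW(L) = {$, bool, else, false, id}; in P→S bool P, the suffix after P is empty (adds nothing new). Thus FOLLOW(P) = {$, bool, else, false, id}.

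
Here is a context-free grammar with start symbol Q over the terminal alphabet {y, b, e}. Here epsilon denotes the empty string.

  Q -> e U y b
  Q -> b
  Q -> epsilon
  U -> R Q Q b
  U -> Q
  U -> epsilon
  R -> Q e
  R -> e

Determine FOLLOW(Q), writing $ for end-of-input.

FIRST(Q) = {epsilon, b, e}
FIRST(R) = {b, e}  (via Q e)
FIRST(U) = {epsilon, b, e}  (via R Q Q b, Q)
FOLLOW(Q) includes $ since Q is the start symbol.
FOLLOW(U): in Q->e U y b, U is followed by y b with FIRST {y}. Thus FOLLOW(U) = {y}.
FOLLOW(Q): in U->R Q Q b (occurrence 1), Q is followed by Q b with FIRST {b, e}; in U->R Q Q b (occurrence 2), Q is followed by b with FIRST {b}; in U->Q, the suffix after Q is empty, so FOLLOW(Q) ⊇ FOLLOW(U) = {y}; in R->Q e, Q is followed by e with FIRST {e}. Thus FOLLOW(Q) = {$, b, e, y}.
FOLLOW(R): in U->R Q Q b, R is followed by Q Q b with FIRST {b, e}. Thus FOLLOW(R) = {b, e}.

{$, b, e, y}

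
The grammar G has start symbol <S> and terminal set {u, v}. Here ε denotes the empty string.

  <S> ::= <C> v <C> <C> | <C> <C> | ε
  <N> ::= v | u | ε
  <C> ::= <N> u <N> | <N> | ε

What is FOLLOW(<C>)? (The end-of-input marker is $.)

FIRST(<N>) = {ε, u, v}
FIRST(<C>) = {ε, u, v}  (via <N> u <N>, <N>)
FIRST(<S>) = {ε, u, v}  (via <C> v <C> <C>, <C> <C>)
FOLLOW(<S>) includes $ since <S> is the start symbol.
FOLLOW(<S>): <S> appears on no right-hand side. Thus FOLLOW(<S>) = {$}.
FOLLOW(<C>): in <S>::=<C> v <C> <C> (occurrence 1), <C> is followed by v <C> <C> with FIRST {v}; in <S>::=<C> v <C> <C> (occurrence 2), <C> is followed by <C> with FIRST {ε, u, v}; in <S>::=<C> v <C> <C> (occurrence 2), the suffix after <C> is nullable, so FOLLOW(<C>) ⊇ FOLLOW(<S>) = {$}; in <S>::=<C> v <C> <C> (occurrence 3), the suffix after <C> is empty, so FOLLOW(<C>) ⊇ FOLLOW(<S>) = {$}; in <S>::=<C> <C> (occurrence 1), <C> is followed by <C> with FIRST {ε, u, v}; in <S>::=<C> <C> (occurrence 1), the suffix after <C> is nullable, so FOLLOW(<C>) ⊇ FOLLOW(<S>) = {$}; in <S>::=<C> <C> (occurrence 2), the suffix after <C> is empty, so FOLLOW(<C>) ⊇ FOLLOW(<S>) = {$}. Thus FOLLOW(<C>) = {$, u, v}.
FOLLOW(<N>): in <C>::=<N> u <N> (occurrence 1), <N> is followed by u <N> with FIRST {u}; in <C>::=<N> u <N> (occurrence 2), the suffix after <N> is empty, so FOLLOW(<N>) ⊇ FOLLOW(<C>) = {$, u, v}; in <C>::=<N>, the suffix after <N> is empty, so FOLLOW(<N>) ⊇ FOLLOW(<C>) = {$, u, v}. Thus FOLLOW(<N>) = {$, u, v}.

{$, u, v}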